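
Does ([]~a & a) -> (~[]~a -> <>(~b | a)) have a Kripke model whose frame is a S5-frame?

Satisfiable (open branch found)

1. ([]~a & a) -> (~[]~a -> <>(~b | a)), 0
2. ~[]~a -> <>(~b | a), 0
3. <>(~b | a), 0
4. ~b | a, 1
5. a, 1
Accessibility: 0R0, 0R1, 1R0, 1R1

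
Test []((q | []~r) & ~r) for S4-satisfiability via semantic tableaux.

1. []((q | []~r) & ~r), u
2. (q | []~r) & ~r, u
3. q | []~r, u
4. ~r, u
5. []~r, u
Accessibility: uRu

Satisfiable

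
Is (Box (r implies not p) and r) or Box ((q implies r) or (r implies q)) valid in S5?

Yes, valid

Tableau for the negation not ((Box (r implies not p) and r) or Box ((q implies r) or (r implies q))):
1. not ((Box (r implies not p) and r) or Box ((q implies r) or (r implies q))), u
2. not (Box (r implies not p) and r), u   [neg-or-rule on 1]
3. not Box ((q implies r) or (r implies q)), u   [neg-or-rule on 1]
4. not r, u   [neg-and-rule on 2 (branches; this branch)]
5. not ((q implies r) or (r implies q)), v   [neg-Box-rule on 3: fresh world v, uRv]
6. not (q implies r), v   [neg-or-rule on 5]
7. not (r implies q), v   [neg-or-rule on 5]
8. q, v   [neg-implies-rule on 6]
9. not r, v   [neg-implies-rule on 6]
10. r, v   [neg-implies-rule on 7]
11. not q, v   [neg-implies-rule on 7]
Accessibility: uRu, uRv, vRu, vRv
Branch closes: r and not r both at v.
Every branch of the negation's tableau closes; the branch above is one of them.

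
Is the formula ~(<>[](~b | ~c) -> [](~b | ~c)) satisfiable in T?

Yes, satisfiable

1. ~(<>[](~b | ~c) -> [](~b | ~c)), 0
2. <>[](~b | ~c), 0
3. ~[](~b | ~c), 0
4. [](~b | ~c), 1
5. ~b | ~c, 1
6. ~c, 1
7. ~(~b | ~c), 2
8. b, 2
9. c, 2
Accessibility: 0R0, 0R1, 0R2, 1R1, 2R2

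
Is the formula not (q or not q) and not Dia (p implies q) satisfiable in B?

1. not (q or not q) and not Dia (p implies q), 0
2. not (q or not q), 0
3. not Dia (p implies q), 0
4. not q, 0
5. q, 0
Accessibility: 0R0
Branch closes: q and not q both at 0.
All branches of the tableau close; one closing branch shown above.

Unsatisfiable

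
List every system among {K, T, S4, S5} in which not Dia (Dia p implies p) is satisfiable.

K

K-tableau for the formula:
1. not Dia (Dia p implies p), u
Complete open branch: satisfiable in K.
T-tableau for the formula:
1. not Dia (Dia p implies p), u
2. not (Dia p implies p), u
3. Dia p, u
4. not p, u
5. p, v
6. not (Dia p implies p), v
7. Dia p, v
8. not p, v
Accessibility: uRu, uRv, vRv
Branch closes: p and not p both at v.
Every branch closes (one shown): unsatisfiable in T, hence also in S4, S5 (every S4/S5-frame is a T-frame).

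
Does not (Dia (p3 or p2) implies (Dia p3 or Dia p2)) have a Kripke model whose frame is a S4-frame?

1. not (Dia (p3 or p2) implies (Dia p3 or Dia p2)), w0
2. Dia (p3 or p2), w0   [neg-implies-rule on 1]
3. not (Dia p3 or Dia p2), w0   [neg-implies-rule on 1]
4. not Dia p3, w0   [neg-or-rule on 3]
5. not Dia p2, w0   [neg-or-rule on 3]
6. not p3, w0   [neg-Dia-rule on 4 via w0Rw0]
7. not p2, w0   [neg-Dia-rule on 5 via w0Rw0]
8. p3 or p2, w1   [Dia-rule on 2: fresh world w1, w0Rw1]
9. not p3, w1   [neg-Dia-rule on 4 via w0Rw1]
10. not p2, w1   [neg-Dia-rule on 5 via w0Rw1]
11. p2, w1   [or-rule on 8 (branches; this branch)]
Accessibility: w0Rw0, w0Rw1, w1Rw1
Branch closes: p2 and not p2 both at w1.
Every branch closes; the branch above is one of them.

Unsatisfiable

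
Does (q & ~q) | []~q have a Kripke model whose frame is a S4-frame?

1. (q & ~q) | []~q, w0
2. []~q, w0   [|-rule on 1 (branches; this branch)]
3. ~q, w0   [[]-rule on 2 via w0Rw0]
Accessibility: w0Rw0

Satisfiable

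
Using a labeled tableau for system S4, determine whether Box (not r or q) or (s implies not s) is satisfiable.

Satisfiable (open branch found)

1. Box (not r or q) or (s implies not s), 0
2. s implies not s, 0
3. not s, 0
Accessibility: 0R0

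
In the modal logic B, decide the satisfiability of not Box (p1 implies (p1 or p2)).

1. not Box (p1 implies (p1 or p2)), w0
2. not (p1 implies (p1 or p2)), w1
3. p1, w1
4. not (p1 or p2), w1
5. not p1, w1
6. not p2, w1
Accessibility: w0Rw0, w0Rw1, w1Rw0, w1Rw1
Branch closes: p1 and not p1 both at w1.
(One branch shown.) All branches close.

Unsatisfiable (every branch closes)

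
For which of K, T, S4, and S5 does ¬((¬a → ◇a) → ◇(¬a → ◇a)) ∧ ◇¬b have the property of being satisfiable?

K-tableau for the formula:
1. ¬((¬a → ◇a) → ◇(¬a → ◇a)) ∧ ◇¬b, w0
2. ¬((¬a → ◇a) → ◇(¬a → ◇a)), w0
3. ◇¬b, w0
4. ¬a → ◇a, w0
5. ¬◇(¬a → ◇a), w0
6. a, w0
7. ¬b, w1
8. ¬(¬a → ◇a), w1
9. ¬a, w1
10. ¬◇a, w1
Accessibility: w0Rw1
Complete open branch: satisfiable in K.
T-tableau for the formula:
1. ¬((¬a → ◇a) → ◇(¬a → ◇a)) ∧ ◇¬b, w0
2. ¬((¬a → ◇a) → ◇(¬a → ◇a)), w0
3. ◇¬b, w0
4. ¬a → ◇a, w0
5. ¬◇(¬a → ◇a), w0
6. ¬(¬a → ◇a), w0
7. ¬a, w0
8. ¬◇a, w0
9. ◇a, w0
10. ¬b, w1
11. ¬(¬a → ◇a), w1
12. ¬a, w1
13. ¬◇a, w1
14. a, w2
15. ¬(¬a → ◇a), w2
16. ¬a, w2
17. ¬◇a, w2
Accessibility: w0Rw0, w0Rw1, w0Rw2, w1Rw1, w2Rw2
Branch closes: a and ¬a both at w2.
Every branch closes (one shown): unsatisfiable in T, hence also in S4, S5 (every S4/S5-frame is a T-frame).

K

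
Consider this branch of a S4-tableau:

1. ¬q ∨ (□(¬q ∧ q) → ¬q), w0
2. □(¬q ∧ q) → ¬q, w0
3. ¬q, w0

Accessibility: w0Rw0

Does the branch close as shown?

Not closed

There is no literal clash: for every atom and world, at most one sign appears.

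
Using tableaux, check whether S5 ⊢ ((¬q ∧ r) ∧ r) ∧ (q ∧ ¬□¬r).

Tableau for the negation ¬(((¬q ∧ r) ∧ r) ∧ (q ∧ ¬□¬r)):
1. ¬(((¬q ∧ r) ∧ r) ∧ (q ∧ ¬□¬r)), 0
2. ¬(q ∧ ¬□¬r), 0
3. □¬r, 0
4. ¬r, 0
Accessibility: 0R0
The negation has an open branch (countermodel exists).

Invalid (countermodel exists)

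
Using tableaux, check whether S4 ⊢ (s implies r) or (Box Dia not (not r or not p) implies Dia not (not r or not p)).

Valid in S4

Tableau for the negation not ((s implies r) or (Box Dia not (not r or not p) implies Dia not (not r or not p))):
1. not ((s implies r) or (Box Dia not (not r or not p) implies Dia not (not r or not p))), 0
2. not (s implies r), 0
3. not (Box Dia not (not r or not p) implies Dia not (not r or not p)), 0
4. s, 0
5. not r, 0
6. Box Dia not (not r or not p), 0
7. not Dia not (not r or not p), 0
8. Dia not (not r or not p), 0
9. not r or not p, 0
10. not p, 0
11. not (not r or not p), 1
12. r, 1
13. p, 1
14. Dia not (not r or not p), 1
15. not r or not p, 1
16. not p, 1
Accessibility: 0R0, 0R1, 1R1
Branch closes: p and not p both at 1.
All branches of the negation close; one closing branch shown above.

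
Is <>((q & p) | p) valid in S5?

Tableau for the negation ~<>((q & p) | p):
1. ~<>((q & p) | p), u
2. ~((q & p) | p), u
3. ~(q & p), u
4. ~p, u
Accessibility: uRu
The negation has an open branch (countermodel exists).

Invalid (countermodel exists)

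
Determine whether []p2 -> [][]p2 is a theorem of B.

Tableau for the negation ~([]p2 -> [][]p2):
1. ~([]p2 -> [][]p2), 0
2. []p2, 0
3. ~[][]p2, 0
4. p2, 0
5. ~[]p2, 1
6. p2, 1
7. ~p2, 2
Accessibility: 0R0, 0R1, 1R0, 1R1, 1R2, 2R1, 2R2
The negation has an open branch (countermodel exists).

Not valid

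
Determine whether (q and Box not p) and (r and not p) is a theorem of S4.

No, not valid

Tableau for the negation not ((q and Box not p) and (r and not p)):
1. not ((q and Box not p) and (r and not p)), 0
2. not (r and not p), 0
3. p, 0
Accessibility: 0R0
The negation has an open branch (countermodel exists).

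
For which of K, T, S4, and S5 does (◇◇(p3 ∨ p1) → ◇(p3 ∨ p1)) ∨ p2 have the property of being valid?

S4, S5

T-tableau for the negation ¬((◇◇(p3 ∨ p1) → ◇(p3 ∨ p1)) ∨ p2):
1. ¬((◇◇(p3 ∨ p1) → ◇(p3 ∨ p1)) ∨ p2), 0
2. ¬(◇◇(p3 ∨ p1) → ◇(p3 ∨ p1)), 0
3. ¬p2, 0
4. ◇◇(p3 ∨ p1), 0
5. ¬◇(p3 ∨ p1), 0
6. ¬(p3 ∨ p1), 0
7. ¬p3, 0
8. ¬p1, 0
9. ◇(p3 ∨ p1), 1
10. ¬(p3 ∨ p1), 1
11. ¬p3, 1
12. ¬p1, 1
13. p3 ∨ p1, 2
14. p1, 2
Accessibility: 0R0, 0R1, 1R1, 1R2, 2R2
Complete open branch: countermodel on a T-frame, so not valid in T, nor in K (the same frame is also a K-frame).
S4-tableau for the negation ¬((◇◇(p3 ∨ p1) → ◇(p3 ∨ p1)) ∨ p2):
1. ¬((◇◇(p3 ∨ p1) → ◇(p3 ∨ p1)) ∨ p2), 0
2. ¬(◇◇(p3 ∨ p1) → ◇(p3 ∨ p1)), 0
3. ¬p2, 0
4. ◇◇(p3 ∨ p1), 0
5. ¬◇(p3 ∨ p1), 0
6. ¬(p3 ∨ p1), 0
7. ¬p3, 0
8. ¬p1, 0
9. ◇(p3 ∨ p1), 1
10. ¬(p3 ∨ p1), 1
11. ¬p3, 1
12. ¬p1, 1
13. p3 ∨ p1, 2
14. ¬(p3 ∨ p1), 2
15. ¬p3, 2
16. ¬p1, 2
17. p1, 2
Accessibility: 0R0, 0R1, 0R2, 1R1, 1R2, 2R2
Branch closes: p1 and ¬p1 both at 2.
Every branch closes (one shown): valid in S4, hence also in S5 (every theorem of S4 is a theorem of S5).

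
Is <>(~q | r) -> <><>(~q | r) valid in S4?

Valid in S4

Tableau for the negation ~(<>(~q | r) -> <><>(~q | r)):
1. ~(<>(~q | r) -> <><>(~q | r)), 0
2. <>(~q | r), 0   [~->-rule on 1]
3. ~<><>(~q | r), 0   [~->-rule on 1]
4. ~<>(~q | r), 0   [~<>-rule on 3 via 0R0]
5. ~(~q | r), 0   [~<>-rule on 4 via 0R0]
6. q, 0   [~|-rule on 5]
7. ~r, 0   [~|-rule on 5]
8. ~q | r, 1   [<>-rule on 2: fresh world 1, 0R1]
9. ~<>(~q | r), 1   [~<>-rule on 3 via 0R1]
10. ~(~q | r), 1   [~<>-rule on 4 via 0R1]
11. q, 1   [~|-rule on 10]
12. ~r, 1   [~|-rule on 10]
13. r, 1   [|-rule on 8 (branches; this branch)]
Accessibility: 0R0, 0R1, 1R1
Branch closes: r and ~r both at 1.
Every branch of the negation's tableau closes; the branch above is one of them.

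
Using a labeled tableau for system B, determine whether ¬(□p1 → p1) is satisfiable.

Unsatisfiable

1. ¬(□p1 → p1), u
2. □p1, u   [¬→-rule on 1]
3. ¬p1, u   [¬→-rule on 1]
4. p1, u   [□-rule on 2 via uRu]
Accessibility: uRu
Branch closes: p1 and ¬p1 both at u.
(One branch shown.) All branches close.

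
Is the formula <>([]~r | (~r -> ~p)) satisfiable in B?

Yes, satisfiable

1. <>([]~r | (~r -> ~p)), 0
2. []~r | (~r -> ~p), 1
3. ~r -> ~p, 1
4. ~p, 1
Accessibility: 0R0, 0R1, 1R0, 1R1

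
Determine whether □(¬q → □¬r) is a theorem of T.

Invalid (countermodel exists)

Tableau for the negation ¬□(¬q → □¬r):
1. ¬□(¬q → □¬r), w0
2. ¬(¬q → □¬r), w1   [¬□-rule on 1: fresh world w1, w0Rw1]
3. ¬q, w1   [¬→-rule on 2]
4. ¬□¬r, w1   [¬→-rule on 2]
5. r, w2   [¬□-rule on 4: fresh world w2, w1Rw2]
Accessibility: w0Rw0, w0Rw1, w1Rw1, w1Rw2, w2Rw2
The negation has an open branch (countermodel exists).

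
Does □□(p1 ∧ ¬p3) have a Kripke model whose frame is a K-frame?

1. □□(p1 ∧ ¬p3), u

Satisfiable (open branch found)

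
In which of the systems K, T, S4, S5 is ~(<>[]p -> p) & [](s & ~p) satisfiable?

K

K-tableau for the formula:
1. ~(<>[]p -> p) & [](s & ~p), w0
2. ~(<>[]p -> p), w0   [&-rule on 1]
3. [](s & ~p), w0   [&-rule on 1]
4. <>[]p, w0   [~->-rule on 2]
5. ~p, w0   [~->-rule on 2]
6. []p, w1   [<>-rule on 4: fresh world w1, w0Rw1]
7. s & ~p, w1   [[]-rule on 3 via w0Rw1]
8. s, w1   [&-rule on 7]
9. ~p, w1   [&-rule on 7]
Accessibility: w0Rw1
Complete open branch: satisfiable in K.
T-tableau for the formula:
1. ~(<>[]p -> p) & [](s & ~p), w0
2. ~(<>[]p -> p), w0   [&-rule on 1]
3. [](s & ~p), w0   [&-rule on 1]
4. <>[]p, w0   [~->-rule on 2]
5. ~p, w0   [~->-rule on 2]
6. s & ~p, w0   [[]-rule on 3 via w0Rw0]
7. s, w0   [&-rule on 6]
8. []p, w1   [<>-rule on 4: fresh world w1, w0Rw1]
9. s & ~p, w1   [[]-rule on 3 via w0Rw1]
10. s, w1   [&-rule on 9]
11. ~p, w1   [&-rule on 9]
12. p, w1   [[]-rule on 8 via w1Rw1]
Accessibility: w0Rw0, w0Rw1, w1Rw1
Branch closes: p and ~p both at w1.
Every branch closes (one shown): unsatisfiable in T, hence also in S4, S5 (every S4/S5-frame is a T-frame).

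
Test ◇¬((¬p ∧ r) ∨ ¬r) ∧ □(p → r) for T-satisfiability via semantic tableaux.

1. ◇¬((¬p ∧ r) ∨ ¬r) ∧ □(p → r), w0
2. ◇¬((¬p ∧ r) ∨ ¬r), w0
3. □(p → r), w0
4. p → r, w0
5. r, w0
6. ¬((¬p ∧ r) ∨ ¬r), w1
7. ¬(¬p ∧ r), w1
8. r, w1
9. p → r, w1
10. p, w1
Accessibility: w0Rw0, w0Rw1, w1Rw1

Yes, satisfiable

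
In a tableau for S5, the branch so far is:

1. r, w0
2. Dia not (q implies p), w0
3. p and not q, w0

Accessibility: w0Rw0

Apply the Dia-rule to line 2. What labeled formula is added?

a fresh world w1 with w0Rw1, and not (q implies p) at w1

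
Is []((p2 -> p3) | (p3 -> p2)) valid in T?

Tableau for the negation ~[]((p2 -> p3) | (p3 -> p2)):
1. ~[]((p2 -> p3) | (p3 -> p2)), 0
2. ~((p2 -> p3) | (p3 -> p2)), 1
3. ~(p2 -> p3), 1
4. ~(p3 -> p2), 1
5. p2, 1
6. ~p3, 1
7. p3, 1
8. ~p2, 1
Accessibility: 0R0, 0R1, 1R1
Branch closes: p3 and ~p3 both at 1.
All branches of the negation close; one closing branch shown above.

Valid in T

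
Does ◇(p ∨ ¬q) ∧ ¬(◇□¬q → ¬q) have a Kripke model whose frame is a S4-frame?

Satisfiable (open branch found)

1. ◇(p ∨ ¬q) ∧ ¬(◇□¬q → ¬q), 0
2. ◇(p ∨ ¬q), 0
3. ¬(◇□¬q → ¬q), 0
4. ◇□¬q, 0
5. q, 0
6. p ∨ ¬q, 1
7. ¬q, 1
8. □¬q, 2
9. ¬q, 2
Accessibility: 0R0, 0R1, 0R2, 1R1, 2R2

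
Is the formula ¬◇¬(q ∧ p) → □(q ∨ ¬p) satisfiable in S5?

Yes, satisfiable

1. ¬◇¬(q ∧ p) → □(q ∨ ¬p), u
2. □(q ∨ ¬p), u
3. q ∨ ¬p, u
4. ¬p, u
Accessibility: uRu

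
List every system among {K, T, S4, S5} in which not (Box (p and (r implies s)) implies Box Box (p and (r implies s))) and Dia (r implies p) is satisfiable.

S4-tableau for the formula:
1. not (Box (p and (r implies s)) implies Box Box (p and (r implies s))) and Dia (r implies p), 0
2. not (Box (p and (r implies s)) implies Box Box (p and (r implies s))), 0   [and-rule on 1]
3. Dia (r implies p), 0   [and-rule on 1]
4. Box (p and (r implies s)), 0   [neg-implies-rule on 2]
5. not Box Box (p and (r implies s)), 0   [neg-implies-rule on 2]
6. p and (r implies s), 0   [Box-rule on 4 via 0R0]
7. p, 0   [and-rule on 6]
8. r implies s, 0   [and-rule on 6]
9. s, 0   [implies-rule on 8 (branches; this branch)]
10. r implies p, 1   [Dia-rule on 3: fresh world 1, 0R1]
11. p and (r implies s), 1   [Box-rule on 4 via 0R1]
12. p, 1   [and-rule on 11]
13. r implies s, 1   [and-rule on 11]
14. s, 1   [implies-rule on 13 (branches; this branch)]
15. not Box (p and (r implies s)), 2   [neg-Box-rule on 5: fresh world 2, 0R2]
16. p and (r implies s), 2   [Box-rule on 4 via 0R2]
17. p, 2   [and-rule on 16]
18. r implies s, 2   [and-rule on 16]
19. s, 2   [implies-rule on 18 (branches; this branch)]
20. not (p and (r implies s)), 3   [neg-Box-rule on 15: fresh world 3, 2R3]
21. p and (r implies s), 3   [Box-rule on 4 via 0R3]
22. p, 3   [and-rule on 21]
23. r implies s, 3   [and-rule on 21]
24. not (r implies s), 3   [neg-and-rule on 20 (branches; this branch)]
25. r, 3   [neg-implies-rule on 24]
26. not s, 3   [neg-implies-rule on 24]
27. s, 3   [implies-rule on 23 (branches; this branch)]
Accessibility: 0R0, 0R1, 0R2, 0R3, 1R1, 2R2, 2R3, 3R3
Branch closes: s and not s both at 3.
Every branch closes (one shown): unsatisfiable in S4, hence also in S5 (every S5-frame is an S4-frame).
T-tableau for the formula:
1. not (Box (p and (r implies s)) implies Box Box (p and (r implies s))) and Dia (r implies p), 0
2. not (Box (p and (r implies s)) implies Box Box (p and (r implies s))), 0   [and-rule on 1]
3. Dia (r implies p), 0   [and-rule on 1]
4. Box (p and (r implies s)), 0   [neg-implies-rule on 2]
5. not Box Box (p and (r implies s)), 0   [neg-implies-rule on 2]
6. p and (r implies s), 0   [Box-rule on 4 via 0R0]
7. p, 0   [and-rule on 6]
8. r implies s, 0   [and-rule on 6]
9. s, 0   [implies-rule on 8 (branches; this branch)]
10. r implies p, 1   [Dia-rule on 3: fresh world 1, 0R1]
11. p and (r implies s), 1   [Box-rule on 4 via 0R1]
12. p, 1   [and-rule on 11]
13. r implies s, 1   [and-rule on 11]
14. s, 1   [implies-rule on 13 (branches; this branch)]
15. not Box (p and (r implies s)), 2   [neg-Box-rule on 5: fresh world 2, 0R2]
16. p and (r implies s), 2   [Box-rule on 4 via 0R2]
17. p, 2   [and-rule on 16]
18. r implies s, 2   [and-rule on 16]
19. s, 2   [implies-rule on 18 (branches; this branch)]
20. not (p and (r implies s)), 3   [neg-Box-rule on 15: fresh world 3, 2R3]
21. not (r implies s), 3   [neg-and-rule on 20 (branches; this branch)]
22. r, 3   [neg-implies-rule on 21]
23. not s, 3   [neg-implies-rule on 21]
Accessibility: 0R0, 0R1, 0R2, 1R1, 2R2, 2R3, 3R3
Complete open branch: satisfiable in T, hence also in K (this T-model is also a K-model).

K, T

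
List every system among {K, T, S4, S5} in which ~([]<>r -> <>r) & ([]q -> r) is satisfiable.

K

T-tableau for the formula:
1. ~([]<>r -> <>r) & ([]q -> r), u
2. ~([]<>r -> <>r), u
3. []q -> r, u
4. []<>r, u
5. ~<>r, u
6. <>r, u
7. ~r, u
8. ~[]q, u
9. r, v
10. <>r, v
11. ~r, v
Accessibility: uRu, uRv, vRv
Branch closes: r and ~r both at v.
Every branch closes (one shown): unsatisfiable in T, hence also in S4, S5 (every S4/S5-frame is a T-frame).
K-tableau for the formula:
1. ~([]<>r -> <>r) & ([]q -> r), u
2. ~([]<>r -> <>r), u
3. []q -> r, u
4. []<>r, u
5. ~<>r, u
6. r, u
Complete open branch: satisfiable in K.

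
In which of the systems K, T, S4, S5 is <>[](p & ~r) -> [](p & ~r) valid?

S4-tableau for the negation ~(<>[](p & ~r) -> [](p & ~r)):
1. ~(<>[](p & ~r) -> [](p & ~r)), u
2. <>[](p & ~r), u   [~->-rule on 1]
3. ~[](p & ~r), u   [~->-rule on 1]
4. [](p & ~r), v   [<>-rule on 2: fresh world v, uRv]
5. p & ~r, v   [[]-rule on 4 via vRv]
6. p, v   [&-rule on 5]
7. ~r, v   [&-rule on 5]
8. ~(p & ~r), w   [~[]-rule on 3: fresh world w, uRw]
9. r, w   [~&-rule on 8 (branches; this branch)]
Accessibility: uRu, uRv, uRw, vRv, wRw
Complete open branch: countermodel on an S4-frame, so not valid in S4, nor in K, T (the same frame is also a K-frame and a T-frame).
S5-tableau for the negation ~(<>[](p & ~r) -> [](p & ~r)):
1. ~(<>[](p & ~r) -> [](p & ~r)), u
2. <>[](p & ~r), u   [~->-rule on 1]
3. ~[](p & ~r), u   [~->-rule on 1]
4. [](p & ~r), v   [<>-rule on 2: fresh world v, uRv]
5. p & ~r, u   [[]-rule on 4 via vRu]
6. p, u   [&-rule on 5]
7. ~r, u   [&-rule on 5]
8. p & ~r, v   [[]-rule on 4 via vRv]
9. p, v   [&-rule on 8]
10. ~r, v   [&-rule on 8]
11. ~(p & ~r), w   [~[]-rule on 3: fresh world w, uRw]
12. p & ~r, w   [[]-rule on 4 via vRw]
13. p, w   [&-rule on 12]
14. ~r, w   [&-rule on 12]
15. r, w   [~&-rule on 11 (branches; this branch)]
Accessibility: uRu, uRv, uRw, vRu, vRv, vRw, wRu, wRv, wRw
Branch closes: r and ~r both at w.
Every branch closes (one shown): valid in S5.

S5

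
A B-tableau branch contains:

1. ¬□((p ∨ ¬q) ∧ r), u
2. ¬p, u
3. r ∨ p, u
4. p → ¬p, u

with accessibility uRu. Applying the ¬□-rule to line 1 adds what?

a fresh world v with uRv, and ¬((p ∨ ¬q) ∧ r) at v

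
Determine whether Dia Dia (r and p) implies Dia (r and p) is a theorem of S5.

Tableau for the negation not (Dia Dia (r and p) implies Dia (r and p)):
1. not (Dia Dia (r and p) implies Dia (r and p)), u
2. Dia Dia (r and p), u
3. not Dia (r and p), u
4. not (r and p), u
5. not p, u
6. Dia (r and p), v
7. not (r and p), v
8. not p, v
9. r and p, w
10. r, w
11. p, w
12. not (r and p), w
13. not p, w
Accessibility: uRu, uRv, uRw, vRu, vRv, vRw, wRu, wRv, wRw
Branch closes: p and not p both at w.
All branches of the negation close; one closing branch shown above.

Valid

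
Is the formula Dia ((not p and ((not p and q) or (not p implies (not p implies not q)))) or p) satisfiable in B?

1. Dia ((not p and ((not p and q) or (not p implies (not p implies not q)))) or p), u
2. (not p and ((not p and q) or (not p implies (not p implies not q)))) or p, v   [Dia-rule on 1: fresh world v, uRv]
3. p, v   [or-rule on 2 (branches; this branch)]
Accessibility: uRu, uRv, vRu, vRv

Satisfiable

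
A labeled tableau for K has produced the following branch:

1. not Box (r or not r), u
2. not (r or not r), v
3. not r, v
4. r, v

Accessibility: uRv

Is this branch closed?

Closed

Both r and not r appear at v.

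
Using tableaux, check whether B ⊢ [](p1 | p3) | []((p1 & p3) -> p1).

Tableau for the negation ~([](p1 | p3) | []((p1 & p3) -> p1)):
1. ~([](p1 | p3) | []((p1 & p3) -> p1)), 0
2. ~[](p1 | p3), 0
3. ~[]((p1 & p3) -> p1), 0
4. ~(p1 | p3), 1
5. ~p1, 1
6. ~p3, 1
7. ~((p1 & p3) -> p1), 2
8. p1 & p3, 2
9. ~p1, 2
10. p1, 2
11. p3, 2
Accessibility: 0R0, 0R1, 0R2, 1R0, 1R1, 2R0, 2R2
Branch closes: p1 and ~p1 both at 2.
All branches of the negation close; one closing branch shown above.

Yes, valid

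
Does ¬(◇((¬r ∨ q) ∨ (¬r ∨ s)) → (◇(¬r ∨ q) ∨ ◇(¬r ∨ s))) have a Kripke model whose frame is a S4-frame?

1. ¬(◇((¬r ∨ q) ∨ (¬r ∨ s)) → (◇(¬r ∨ q) ∨ ◇(¬r ∨ s))), u
2. ◇((¬r ∨ q) ∨ (¬r ∨ s)), u
3. ¬(◇(¬r ∨ q) ∨ ◇(¬r ∨ s)), u
4. ¬◇(¬r ∨ q), u
5. ¬◇(¬r ∨ s), u
6. ¬(¬r ∨ q), u
7. r, u
8. ¬q, u
9. ¬(¬r ∨ s), u
10. ¬s, u
11. (¬r ∨ q) ∨ (¬r ∨ s), v
12. ¬(¬r ∨ q), v
13. r, v
14. ¬q, v
15. ¬(¬r ∨ s), v
16. ¬s, v
17. ¬r ∨ s, v
18. s, v
Accessibility: uRu, uRv, vRv
Branch closes: s and ¬s both at v.
Every branch closes; the branch above is one of them.

Unsatisfiable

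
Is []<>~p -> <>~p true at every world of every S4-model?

Yes, valid

Tableau for the negation ~([]<>~p -> <>~p):
1. ~([]<>~p -> <>~p), u
2. []<>~p, u
3. ~<>~p, u
4. <>~p, u
5. p, u
6. ~p, v
7. <>~p, v
8. p, v
Accessibility: uRu, uRv, vRv
Branch closes: p and ~p both at v.
All branches of the negation close; one closing branch shown above.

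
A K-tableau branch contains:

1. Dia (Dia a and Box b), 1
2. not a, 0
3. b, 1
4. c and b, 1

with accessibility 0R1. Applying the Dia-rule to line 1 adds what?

a fresh world 2 with 1R2, and Dia a and Box b at 2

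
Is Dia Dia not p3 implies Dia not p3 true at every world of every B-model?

Tableau for the negation not (Dia Dia not p3 implies Dia not p3):
1. not (Dia Dia not p3 implies Dia not p3), 0
2. Dia Dia not p3, 0
3. not Dia not p3, 0
4. p3, 0
5. Dia not p3, 1
6. p3, 1
7. not p3, 2
Accessibility: 0R0, 0R1, 1R0, 1R1, 1R2, 2R1, 2R2
The negation has an open branch (countermodel exists).

Invalid (countermodel exists)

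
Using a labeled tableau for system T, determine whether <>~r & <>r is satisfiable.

1. <>~r & <>r, u
2. <>~r, u
3. <>r, u
4. ~r, v
5. r, w
Accessibility: uRu, uRv, uRw, vRv, wRw

Satisfiable (open branch found)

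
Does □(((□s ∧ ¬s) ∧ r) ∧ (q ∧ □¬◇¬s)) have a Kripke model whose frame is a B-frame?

No, unsatisfiable

1. □(((□s ∧ ¬s) ∧ r) ∧ (q ∧ □¬◇¬s)), 0
2. ((□s ∧ ¬s) ∧ r) ∧ (q ∧ □¬◇¬s), 0
3. (□s ∧ ¬s) ∧ r, 0
4. q ∧ □¬◇¬s, 0
5. □s ∧ ¬s, 0
6. r, 0
7. q, 0
8. □¬◇¬s, 0
9. □s, 0
10. ¬s, 0
11. ¬◇¬s, 0
12. s, 0
Accessibility: 0R0
Branch closes: s and ¬s both at 0.
Every branch closes; the branch above is one of them.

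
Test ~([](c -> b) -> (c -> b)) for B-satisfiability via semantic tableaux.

Unsatisfiable

1. ~([](c -> b) -> (c -> b)), 0
2. [](c -> b), 0
3. ~(c -> b), 0
4. c, 0
5. ~b, 0
6. c -> b, 0
7. b, 0
Accessibility: 0R0
Branch closes: b and ~b both at 0.
All branches of the tableau close; one closing branch shown above.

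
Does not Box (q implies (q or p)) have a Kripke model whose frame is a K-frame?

No, unsatisfiable

1. not Box (q implies (q or p)), u
2. not (q implies (q or p)), v
3. q, v
4. not (q or p), v
5. not q, v
6. not p, v
Accessibility: uRv
Branch closes: q and not q both at v.
(One branch shown.) All branches close.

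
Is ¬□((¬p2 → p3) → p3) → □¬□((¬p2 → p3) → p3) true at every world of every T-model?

Tableau for the negation ¬(¬□((¬p2 → p3) → p3) → □¬□((¬p2 → p3) → p3)):
1. ¬(¬□((¬p2 → p3) → p3) → □¬□((¬p2 → p3) → p3)), w0
2. ¬□((¬p2 → p3) → p3), w0   [¬→-rule on 1]
3. ¬□¬□((¬p2 → p3) → p3), w0   [¬→-rule on 1]
4. ¬((¬p2 → p3) → p3), w1   [¬□-rule on 2: fresh world w1, w0Rw1]
5. ¬p2 → p3, w1   [¬→-rule on 4]
6. ¬p3, w1   [¬→-rule on 4]
7. p2, w1   [→-rule on 5 (branches; this branch)]
8. □((¬p2 → p3) → p3), w2   [¬□-rule on 3: fresh world w2, w0Rw2]
9. (¬p2 → p3) → p3, w2   [□-rule on 8 via w2Rw2]
10. p3, w2   [→-rule on 9 (branches; this branch)]
Accessibility: w0Rw0, w0Rw1, w0Rw2, w1Rw1, w2Rw2
The negation has an open branch (countermodel exists).

Not valid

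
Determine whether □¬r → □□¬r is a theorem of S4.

Valid

Tableau for the negation ¬(□¬r → □□¬r):
1. ¬(□¬r → □□¬r), w0
2. □¬r, w0
3. ¬□□¬r, w0
4. ¬r, w0
5. ¬□¬r, w1
6. ¬r, w1
7. r, w2
8. ¬r, w2
Accessibility: w0Rw0, w0Rw1, w0Rw2, w1Rw1, w1Rw2, w2Rw2
Branch closes: r and ¬r both at w2.
All branches of the negation close; one closing branch shown above.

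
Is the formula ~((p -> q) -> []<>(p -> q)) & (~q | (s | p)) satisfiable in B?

Unsatisfiable

1. ~((p -> q) -> []<>(p -> q)) & (~q | (s | p)), 0
2. ~((p -> q) -> []<>(p -> q)), 0   [&-rule on 1]
3. ~q | (s | p), 0   [&-rule on 1]
4. p -> q, 0   [~->-rule on 2]
5. ~[]<>(p -> q), 0   [~->-rule on 2]
6. s | p, 0   [|-rule on 3 (branches; this branch)]
7. q, 0   [->-rule on 4 (branches; this branch)]
8. p, 0   [|-rule on 6 (branches; this branch)]
9. ~<>(p -> q), 1   [~[]-rule on 5: fresh world 1, 0R1]
10. ~(p -> q), 0   [~<>-rule on 9 via 1R0]
11. ~q, 0   [~->-rule on 10]
Accessibility: 0R0, 0R1, 1R0, 1R1
Branch closes: q and ~q both at 0.
(One branch shown.) All branches close.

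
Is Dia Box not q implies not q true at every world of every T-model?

Tableau for the negation not (Dia Box not q implies not q):
1. not (Dia Box not q implies not q), 0
2. Dia Box not q, 0
3. q, 0
4. Box not q, 1
5. not q, 1
Accessibility: 0R0, 0R1, 1R1
The negation has an open branch (countermodel exists).

Invalid (countermodel exists)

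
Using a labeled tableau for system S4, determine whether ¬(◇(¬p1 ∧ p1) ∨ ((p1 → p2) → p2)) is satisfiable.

Satisfiable (open branch found)

1. ¬(◇(¬p1 ∧ p1) ∨ ((p1 → p2) → p2)), w0
2. ¬◇(¬p1 ∧ p1), w0
3. ¬((p1 → p2) → p2), w0
4. p1 → p2, w0
5. ¬p2, w0
6. ¬(¬p1 ∧ p1), w0
7. ¬p1, w0
Accessibility: w0Rw0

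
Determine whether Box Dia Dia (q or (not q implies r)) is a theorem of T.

Tableau for the negation not Box Dia Dia (q or (not q implies r)):
1. not Box Dia Dia (q or (not q implies r)), 0
2. not Dia Dia (q or (not q implies r)), 1
3. not Dia (q or (not q implies r)), 1
4. not (q or (not q implies r)), 1
5. not q, 1
6. not (not q implies r), 1
7. not r, 1
Accessibility: 0R0, 0R1, 1R1
The negation has an open branch (countermodel exists).

No, not valid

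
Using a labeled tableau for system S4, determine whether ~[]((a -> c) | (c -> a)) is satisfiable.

Unsatisfiable

1. ~[]((a -> c) | (c -> a)), 0
2. ~((a -> c) | (c -> a)), 1
3. ~(a -> c), 1
4. ~(c -> a), 1
5. a, 1
6. ~c, 1
7. c, 1
8. ~a, 1
Accessibility: 0R0, 0R1, 1R1
Branch closes: c and ~c both at 1.
Every branch closes; the branch above is one of them.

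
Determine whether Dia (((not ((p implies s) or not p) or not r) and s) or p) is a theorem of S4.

Tableau for the negation not Dia (((not ((p implies s) or not p) or not r) and s) or p):
1. not Dia (((not ((p implies s) or not p) or not r) and s) or p), 0
2. not (((not ((p implies s) or not p) or not r) and s) or p), 0
3. not ((not ((p implies s) or not p) or not r) and s), 0
4. not p, 0
5. not s, 0
Accessibility: 0R0
The negation has an open branch (countermodel exists).

Invalid (countermodel exists)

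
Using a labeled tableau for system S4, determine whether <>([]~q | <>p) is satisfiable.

1. <>([]~q | <>p), w0
2. []~q | <>p, w1
3. <>p, w1
4. p, w2
Accessibility: w0Rw0, w0Rw1, w0Rw2, w1Rw1, w1Rw2, w2Rw2

Yes, satisfiable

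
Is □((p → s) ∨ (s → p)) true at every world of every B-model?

Valid in B

Tableau for the negation ¬□((p → s) ∨ (s → p)):
1. ¬□((p → s) ∨ (s → p)), w0
2. ¬((p → s) ∨ (s → p)), w1
3. ¬(p → s), w1
4. ¬(s → p), w1
5. p, w1
6. ¬s, w1
7. s, w1
8. ¬p, w1
Accessibility: w0Rw0, w0Rw1, w1Rw0, w1Rw1
Branch closes: s and ¬s both at w1.
All branches of the negation close; one closing branch shown above.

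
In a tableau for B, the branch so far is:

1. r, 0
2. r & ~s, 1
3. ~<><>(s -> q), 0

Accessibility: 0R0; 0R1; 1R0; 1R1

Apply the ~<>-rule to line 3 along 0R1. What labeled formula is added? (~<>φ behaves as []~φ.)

~<>(s -> q), 1

~<>φ behaves as []~φ: propagate the negated body to each accessible world.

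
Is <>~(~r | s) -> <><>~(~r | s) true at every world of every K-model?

Tableau for the negation ~(<>~(~r | s) -> <><>~(~r | s)):
1. ~(<>~(~r | s) -> <><>~(~r | s)), w0
2. <>~(~r | s), w0   [~->-rule on 1]
3. ~<><>~(~r | s), w0   [~->-rule on 1]
4. ~(~r | s), w1   [<>-rule on 2: fresh world w1, w0Rw1]
5. r, w1   [~|-rule on 4]
6. ~s, w1   [~|-rule on 4]
7. ~<>~(~r | s), w1   [~<>-rule on 3 via w0Rw1]
Accessibility: w0Rw1
The negation has an open branch (countermodel exists).

Not valid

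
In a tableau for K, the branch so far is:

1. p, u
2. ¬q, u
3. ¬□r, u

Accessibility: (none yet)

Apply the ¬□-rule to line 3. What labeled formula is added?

a fresh world v with uRv, and ¬r at v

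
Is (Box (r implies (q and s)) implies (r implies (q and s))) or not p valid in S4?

Valid in S4

Tableau for the negation not ((Box (r implies (q and s)) implies (r implies (q and s))) or not p):
1. not ((Box (r implies (q and s)) implies (r implies (q and s))) or not p), u
2. not (Box (r implies (q and s)) implies (r implies (q and s))), u   [neg-or-rule on 1]
3. p, u   [neg-or-rule on 1]
4. Box (r implies (q and s)), u   [neg-implies-rule on 2]
5. not (r implies (q and s)), u   [neg-implies-rule on 2]
6. r, u   [neg-implies-rule on 5]
7. not (q and s), u   [neg-implies-rule on 5]
8. r implies (q and s), u   [Box-rule on 4 via uRu]
9. not s, u   [neg-and-rule on 7 (branches; this branch)]
10. q and s, u   [implies-rule on 8 (branches; this branch)]
11. q, u   [and-rule on 10]
12. s, u   [and-rule on 10]
Accessibility: uRu
Branch closes: s and not s both at u.
Every branch of the negation's tableau closes; the branch above is one of them.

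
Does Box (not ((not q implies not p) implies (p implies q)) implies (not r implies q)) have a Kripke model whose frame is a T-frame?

Satisfiable

1. Box (not ((not q implies not p) implies (p implies q)) implies (not r implies q)), u
2. not ((not q implies not p) implies (p implies q)) implies (not r implies q), u
3. not r implies q, u
4. q, u
Accessibility: uRu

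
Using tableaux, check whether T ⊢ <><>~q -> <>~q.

Tableau for the negation ~(<><>~q -> <>~q):
1. ~(<><>~q -> <>~q), 0
2. <><>~q, 0   [~->-rule on 1]
3. ~<>~q, 0   [~->-rule on 1]
4. q, 0   [~<>-rule on 3 via 0R0]
5. <>~q, 1   [<>-rule on 2: fresh world 1, 0R1]
6. q, 1   [~<>-rule on 3 via 0R1]
7. ~q, 2   [<>-rule on 5: fresh world 2, 1R2]
Accessibility: 0R0, 0R1, 1R1, 1R2, 2R2
The negation has an open branch (countermodel exists).

Invalid (countermodel exists)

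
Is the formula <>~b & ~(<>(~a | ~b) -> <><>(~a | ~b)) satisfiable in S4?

No, unsatisfiable

1. <>~b & ~(<>(~a | ~b) -> <><>(~a | ~b)), u
2. <>~b, u   [&-rule on 1]
3. ~(<>(~a | ~b) -> <><>(~a | ~b)), u   [&-rule on 1]
4. <>(~a | ~b), u   [~->-rule on 3]
5. ~<><>(~a | ~b), u   [~->-rule on 3]
6. ~<>(~a | ~b), u   [~<>-rule on 5 via uRu]
7. ~(~a | ~b), u   [~<>-rule on 6 via uRu]
8. a, u   [~|-rule on 7]
9. b, u   [~|-rule on 7]
10. ~b, v   [<>-rule on 2: fresh world v, uRv]
11. ~<>(~a | ~b), v   [~<>-rule on 5 via uRv]
12. ~(~a | ~b), v   [~<>-rule on 6 via uRv]
13. a, v   [~|-rule on 12]
14. b, v   [~|-rule on 12]
Accessibility: uRu, uRv, vRv
Branch closes: b and ~b both at v.
(One branch shown.) All branches close.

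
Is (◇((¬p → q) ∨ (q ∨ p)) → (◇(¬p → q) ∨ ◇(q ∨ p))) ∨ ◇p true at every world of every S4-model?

Valid in S4

Tableau for the negation ¬((◇((¬p → q) ∨ (q ∨ p)) → (◇(¬p → q) ∨ ◇(q ∨ p))) ∨ ◇p):
1. ¬((◇((¬p → q) ∨ (q ∨ p)) → (◇(¬p → q) ∨ ◇(q ∨ p))) ∨ ◇p), u
2. ¬(◇((¬p → q) ∨ (q ∨ p)) → (◇(¬p → q) ∨ ◇(q ∨ p))), u
3. ¬◇p, u
4. ◇((¬p → q) ∨ (q ∨ p)), u
5. ¬(◇(¬p → q) ∨ ◇(q ∨ p)), u
6. ¬◇(¬p → q), u
7. ¬◇(q ∨ p), u
8. ¬p, u
9. ¬(¬p → q), u
10. ¬q, u
11. ¬(q ∨ p), u
12. (¬p → q) ∨ (q ∨ p), v
13. ¬p, v
14. ¬(¬p → q), v
15. ¬q, v
16. ¬(q ∨ p), v
17. q ∨ p, v
18. p, v
Accessibility: uRu, uRv, vRv
Branch closes: p and ¬p both at v.
All branches of the negation close; one closing branch shown above.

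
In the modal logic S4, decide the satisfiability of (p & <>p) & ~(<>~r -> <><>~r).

No, unsatisfiable

1. (p & <>p) & ~(<>~r -> <><>~r), w0
2. p & <>p, w0
3. ~(<>~r -> <><>~r), w0
4. p, w0
5. <>p, w0
6. <>~r, w0
7. ~<><>~r, w0
8. ~<>~r, w0
9. r, w0
10. p, w1
11. ~<>~r, w1
12. r, w1
13. ~r, w2
14. ~<>~r, w2
15. r, w2
Accessibility: w0Rw0, w0Rw1, w0Rw2, w1Rw1, w2Rw2
Branch closes: r and ~r both at w2.
Every branch closes; the branch above is one of them.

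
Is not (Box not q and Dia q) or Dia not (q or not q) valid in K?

Yes, valid

Tableau for the negation not (not (Box not q and Dia q) or Dia not (q or not q)):
1. not (not (Box not q and Dia q) or Dia not (q or not q)), u
2. Box not q and Dia q, u
3. not Dia not (q or not q), u
4. Box not q, u
5. Dia q, u
6. q, v
7. q or not q, v
8. not q, v
Accessibility: uRv
Branch closes: q and not q both at v.
All branches of the negation close; one closing branch shown above.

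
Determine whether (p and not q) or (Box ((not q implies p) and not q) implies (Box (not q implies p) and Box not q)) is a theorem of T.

Tableau for the negation not ((p and not q) or (Box ((not q implies p) and not q) implies (Box (not q implies p) and Box not q))):
1. not ((p and not q) or (Box ((not q implies p) and not q) implies (Box (not q implies p) and Box not q))), 0
2. not (p and not q), 0
3. not (Box ((not q implies p) and not q) implies (Box (not q implies p) and Box not q)), 0
4. Box ((not q implies p) and not q), 0
5. not (Box (not q implies p) and Box not q), 0
6. (not q implies p) and not q, 0
7. not q implies p, 0
8. not q, 0
9. not p, 0
10. not Box not q, 0
11. p, 0
Accessibility: 0R0
Branch closes: p and not p both at 0.
All branches of the negation close; one closing branch shown above.

Yes, valid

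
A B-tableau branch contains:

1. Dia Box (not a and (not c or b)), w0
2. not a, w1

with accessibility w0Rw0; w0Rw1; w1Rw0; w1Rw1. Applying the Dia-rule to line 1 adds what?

a fresh world w2 with w0Rw2, and Box (not a and (not c or b)) at w2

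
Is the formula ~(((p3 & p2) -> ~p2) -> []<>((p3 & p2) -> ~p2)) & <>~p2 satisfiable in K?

1. ~(((p3 & p2) -> ~p2) -> []<>((p3 & p2) -> ~p2)) & <>~p2, w0
2. ~(((p3 & p2) -> ~p2) -> []<>((p3 & p2) -> ~p2)), w0
3. <>~p2, w0
4. (p3 & p2) -> ~p2, w0
5. ~[]<>((p3 & p2) -> ~p2), w0
6. ~p2, w0
7. ~p2, w1
8. ~<>((p3 & p2) -> ~p2), w2
Accessibility: w0Rw1, w0Rw2

Satisfiable (open branch found)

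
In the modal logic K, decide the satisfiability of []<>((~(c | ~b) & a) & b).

Satisfiable

1. []<>((~(c | ~b) & a) & b), 0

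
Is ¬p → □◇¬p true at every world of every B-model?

Valid in B

Tableau for the negation ¬(¬p → □◇¬p):
1. ¬(¬p → □◇¬p), 0
2. ¬p, 0   [¬→-rule on 1]
3. ¬□◇¬p, 0   [¬→-rule on 1]
4. ¬◇¬p, 1   [¬□-rule on 3: fresh world 1, 0R1]
5. p, 0   [¬◇-rule on 4 via 1R0]
Accessibility: 0R0, 0R1, 1R0, 1R1
Branch closes: p and ¬p both at 0.
Every branch of the negation's tableau closes; the branch above is one of them.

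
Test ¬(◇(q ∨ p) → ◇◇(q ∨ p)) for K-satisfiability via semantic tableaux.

Satisfiable

1. ¬(◇(q ∨ p) → ◇◇(q ∨ p)), 0
2. ◇(q ∨ p), 0   [¬→-rule on 1]
3. ¬◇◇(q ∨ p), 0   [¬→-rule on 1]
4. q ∨ p, 1   [◇-rule on 2: fresh world 1, 0R1]
5. ¬◇(q ∨ p), 1   [¬◇-rule on 3 via 0R1]
6. p, 1   [∨-rule on 4 (branches; this branch)]
Accessibility: 0R1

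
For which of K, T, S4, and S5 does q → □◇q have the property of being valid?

S5-tableau for the negation ¬(q → □◇q):
1. ¬(q → □◇q), 0
2. q, 0
3. ¬□◇q, 0
4. ¬◇q, 1
5. ¬q, 0
Accessibility: 0R0, 0R1, 1R0, 1R1
Branch closes: q and ¬q both at 0.
Every branch closes (one shown): valid in S5.
S4-tableau for the negation ¬(q → □◇q):
1. ¬(q → □◇q), 0
2. q, 0
3. ¬□◇q, 0
4. ¬◇q, 1
5. ¬q, 1
Accessibility: 0R0, 0R1, 1R1
Complete open branch: countermodel on an S4-frame, so not valid in S4, nor in K, T (the same frame is also a K-frame and a T-frame).

S5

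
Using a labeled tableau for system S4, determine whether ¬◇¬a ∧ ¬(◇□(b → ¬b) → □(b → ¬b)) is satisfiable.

Satisfiable (open branch found)

1. ¬◇¬a ∧ ¬(◇□(b → ¬b) → □(b → ¬b)), 0
2. ¬◇¬a, 0
3. ¬(◇□(b → ¬b) → □(b → ¬b)), 0
4. ◇□(b → ¬b), 0
5. ¬□(b → ¬b), 0
6. a, 0
7. □(b → ¬b), 1
8. a, 1
9. b → ¬b, 1
10. ¬b, 1
11. ¬(b → ¬b), 2
12. b, 2
13. a, 2
Accessibility: 0R0, 0R1, 0R2, 1R1, 2R2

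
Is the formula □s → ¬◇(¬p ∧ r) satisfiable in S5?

Satisfiable

1. □s → ¬◇(¬p ∧ r), u
2. ¬◇(¬p ∧ r), u
3. ¬(¬p ∧ r), u
4. ¬r, u
Accessibility: uRu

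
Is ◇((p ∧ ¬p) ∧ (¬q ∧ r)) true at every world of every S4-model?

Tableau for the negation ¬◇((p ∧ ¬p) ∧ (¬q ∧ r)):
1. ¬◇((p ∧ ¬p) ∧ (¬q ∧ r)), u
2. ¬((p ∧ ¬p) ∧ (¬q ∧ r)), u   [¬◇-rule on 1 via uRu]
3. ¬(¬q ∧ r), u   [¬∧-rule on 2 (branches; this branch)]
4. ¬r, u   [¬∧-rule on 3 (branches; this branch)]
Accessibility: uRu
The negation has an open branch (countermodel exists).

No, not valid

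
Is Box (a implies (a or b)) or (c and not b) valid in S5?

Yes, valid

Tableau for the negation not (Box (a implies (a or b)) or (c and not b)):
1. not (Box (a implies (a or b)) or (c and not b)), u
2. not Box (a implies (a or b)), u
3. not (c and not b), u
4. b, u
5. not (a implies (a or b)), v
6. a, v
7. not (a or b), v
8. not a, v
9. not b, v
Accessibility: uRu, uRv, vRu, vRv
Branch closes: a and not a both at v.
All branches of the negation close; one closing branch shown above.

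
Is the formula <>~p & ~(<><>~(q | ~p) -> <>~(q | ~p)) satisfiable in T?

1. <>~p & ~(<><>~(q | ~p) -> <>~(q | ~p)), u
2. <>~p, u   [&-rule on 1]
3. ~(<><>~(q | ~p) -> <>~(q | ~p)), u   [&-rule on 1]
4. <><>~(q | ~p), u   [~->-rule on 3]
5. ~<>~(q | ~p), u   [~->-rule on 3]
6. q | ~p, u   [~<>-rule on 5 via uRu]
7. ~p, u   [|-rule on 6 (branches; this branch)]
8. ~p, v   [<>-rule on 2: fresh world v, uRv]
9. q | ~p, v   [~<>-rule on 5 via uRv]
10. <>~(q | ~p), w   [<>-rule on 4: fresh world w, uRw]
11. q | ~p, w   [~<>-rule on 5 via uRw]
12. ~p, w   [|-rule on 11 (branches; this branch)]
13. ~(q | ~p), x   [<>-rule on 10: fresh world x, wRx]
14. ~q, x   [~|-rule on 13]
15. p, x   [~|-rule on 13]
Accessibility: uRu, uRv, uRw, vRv, wRw, wRx, xRx

Yes, satisfiable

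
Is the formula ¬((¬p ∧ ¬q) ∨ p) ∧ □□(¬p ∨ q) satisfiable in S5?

1. ¬((¬p ∧ ¬q) ∨ p) ∧ □□(¬p ∨ q), u
2. ¬((¬p ∧ ¬q) ∨ p), u   [∧-rule on 1]
3. □□(¬p ∨ q), u   [∧-rule on 1]
4. ¬(¬p ∧ ¬q), u   [¬∨-rule on 2]
5. ¬p, u   [¬∨-rule on 2]
6. □(¬p ∨ q), u   [□-rule on 3 via uRu]
7. ¬p ∨ q, u   [□-rule on 6 via uRu]
8. q, u   [¬∧-rule on 4 (branches; this branch)]
Accessibility: uRu

Satisfiable (open branch found)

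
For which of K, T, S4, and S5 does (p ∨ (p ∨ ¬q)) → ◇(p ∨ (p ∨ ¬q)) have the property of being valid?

T, S4, S5

K-tableau for the negation ¬((p ∨ (p ∨ ¬q)) → ◇(p ∨ (p ∨ ¬q))):
1. ¬((p ∨ (p ∨ ¬q)) → ◇(p ∨ (p ∨ ¬q))), 0
2. p ∨ (p ∨ ¬q), 0
3. ¬◇(p ∨ (p ∨ ¬q)), 0
4. p ∨ ¬q, 0
5. ¬q, 0
Complete open branch: countermodel on a K-frame, so not valid in K.
T-tableau for the negation ¬((p ∨ (p ∨ ¬q)) → ◇(p ∨ (p ∨ ¬q))):
1. ¬((p ∨ (p ∨ ¬q)) → ◇(p ∨ (p ∨ ¬q))), 0
2. p ∨ (p ∨ ¬q), 0
3. ¬◇(p ∨ (p ∨ ¬q)), 0
4. ¬(p ∨ (p ∨ ¬q)), 0
5. ¬p, 0
6. ¬(p ∨ ¬q), 0
7. q, 0
8. p ∨ ¬q, 0
9. ¬q, 0
Accessibility: 0R0
Branch closes: q and ¬q both at 0.
Every branch closes (one shown): valid in T, hence also in S4, S5 (every theorem of T is a theorem of S4 and S5).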